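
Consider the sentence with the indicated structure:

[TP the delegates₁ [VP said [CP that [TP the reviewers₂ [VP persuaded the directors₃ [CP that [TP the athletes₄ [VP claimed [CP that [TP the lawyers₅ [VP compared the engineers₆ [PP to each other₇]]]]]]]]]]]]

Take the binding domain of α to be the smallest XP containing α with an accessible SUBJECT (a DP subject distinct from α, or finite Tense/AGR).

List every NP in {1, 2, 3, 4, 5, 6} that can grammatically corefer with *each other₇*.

{5, 6}

*each other* is an anaphor, so Principle A applies: it must be bound in its binding domain.
Binding domain of *each other₇*: the embedded TP, whose subject is the lawyers₅.
*the delegates₁* c-commands the anaphor but is outside its binding domain → cannot satisfy Principle A.
*the reviewers₂* c-commands the anaphor but is outside its binding domain → cannot satisfy Principle A.
*the directors₃* c-commands the anaphor but is outside its binding domain → cannot satisfy Principle A.
*the athletes₄* c-commands the anaphor but is outside its binding domain → cannot satisfy Principle A.
*the lawyers₅* c-commands the anaphor within its binding domain → licit binder.
*the engineers₆* c-commands the anaphor within its binding domain → licit binder.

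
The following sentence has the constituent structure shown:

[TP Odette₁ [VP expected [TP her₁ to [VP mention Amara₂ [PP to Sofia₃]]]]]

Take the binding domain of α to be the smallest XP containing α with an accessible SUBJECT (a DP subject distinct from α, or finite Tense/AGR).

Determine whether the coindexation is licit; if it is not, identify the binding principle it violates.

Principle B

The two coindexed NPs are *Odette₁* and *her₁*.
*her₁* is a pronoun. Its binding domain is the matrix TP, whose subject is Odette₁.
*Odette₁* c-commands it within that domain and carries the same index.
The pronoun is locally bound → Principle B violation.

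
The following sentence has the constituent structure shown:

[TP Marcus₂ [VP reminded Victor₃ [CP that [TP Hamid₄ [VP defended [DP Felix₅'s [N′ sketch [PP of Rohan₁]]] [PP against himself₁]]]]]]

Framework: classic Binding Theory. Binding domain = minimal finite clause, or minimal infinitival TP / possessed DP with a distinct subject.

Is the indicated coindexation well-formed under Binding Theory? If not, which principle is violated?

Principle A

The two coindexed NPs are *Rohan₁* and *himself₁*.
*himself₁* is an anaphor. Principle A requires it to be bound within its binding domain — the embedded TP, whose subject is Hamid₄.
Within that domain it is c-commanded by *Hamid₄*, which does not share its index.
*Rohan₁* does not c-command the anaphor at all.
The anaphor is unbound in its domain → Principle A violation.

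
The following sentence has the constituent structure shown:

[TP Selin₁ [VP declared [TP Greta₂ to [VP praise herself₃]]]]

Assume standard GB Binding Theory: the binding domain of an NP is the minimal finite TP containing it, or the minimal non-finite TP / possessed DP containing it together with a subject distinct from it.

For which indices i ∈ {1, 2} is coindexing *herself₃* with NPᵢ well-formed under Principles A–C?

{2}

*herself* is an anaphor, so Principle A applies: it must be bound in its binding domain.
Binding domain of *herself₃*: the embedded TP, whose subject is Greta₂.
*Selin₁* c-commands the anaphor but is outside its binding domain → cannot satisfy Principle A.
*Greta₂* c-commands the anaphor within its binding domain → licit binder.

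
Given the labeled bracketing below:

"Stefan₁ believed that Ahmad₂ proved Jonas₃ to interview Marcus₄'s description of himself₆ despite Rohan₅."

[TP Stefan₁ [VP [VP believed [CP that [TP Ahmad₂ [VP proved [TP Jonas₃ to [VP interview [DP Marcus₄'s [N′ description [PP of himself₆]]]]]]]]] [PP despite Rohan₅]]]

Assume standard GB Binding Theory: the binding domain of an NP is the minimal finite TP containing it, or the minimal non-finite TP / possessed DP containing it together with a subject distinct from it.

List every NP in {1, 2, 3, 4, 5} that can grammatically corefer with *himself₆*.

*himself* is an anaphor, so Principle A applies: it must be bound in its binding domain.
Binding domain of *himself₆*: the possessed DP, whose subject is Marcus₄.
*Stefan₁* c-commands the anaphor but is outside its binding domain → cannot satisfy Principle A.
*Ahmad₂* c-commands the anaphor but is outside its binding domain → cannot satisfy Principle A.
*Jonas₃* c-commands the anaphor but is outside its binding domain → cannot satisfy Principle A.
*Marcus₄* c-commands the anaphor within its binding domain → licit binder.
*Rohan₅* does not c-command the anaphor → cannot bind it.

{4}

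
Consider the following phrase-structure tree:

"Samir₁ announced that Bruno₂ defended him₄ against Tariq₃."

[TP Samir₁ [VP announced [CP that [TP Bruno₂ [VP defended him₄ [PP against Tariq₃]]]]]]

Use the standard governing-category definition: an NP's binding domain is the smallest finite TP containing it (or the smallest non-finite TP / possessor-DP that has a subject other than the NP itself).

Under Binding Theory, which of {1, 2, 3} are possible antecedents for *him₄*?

*him* is a pronoun, so Principle B applies: it must be free in its binding domain.
Binding domain of *him₄*: the embedded TP, whose subject is Bruno₂.
*Samir₁* c-commands the pronoun but from outside its binding domain, and is not c-commanded by it → coindexation permitted.
*Bruno₂* c-commands the pronoun within its binding domain → coindexation would violate Principle B.
*Tariq₃*: the pronoun c-commands this R-expression → coindexation would violate Principle C on *Tariq₃*.

{1}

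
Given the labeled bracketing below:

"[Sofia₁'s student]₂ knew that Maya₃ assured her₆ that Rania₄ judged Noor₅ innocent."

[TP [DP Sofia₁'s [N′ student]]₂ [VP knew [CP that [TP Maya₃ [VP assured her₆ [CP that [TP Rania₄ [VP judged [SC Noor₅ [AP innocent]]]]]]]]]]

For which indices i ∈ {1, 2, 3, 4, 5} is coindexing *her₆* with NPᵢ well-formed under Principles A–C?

*her* is a pronoun, so Principle B applies: it must be free in its binding domain.
Binding domain of *her₆*: the embedded TP, whose subject is Maya₃.
*Sofia₁* and the pronoun do not c-command one another → neither Principle B nor Principle C is at stake; coindexation permitted.
*[Sofia₁'s student]₂* c-commands the pronoun but from outside its binding domain, and is not c-commanded by it → coindexation permitted.
*Maya₃* c-commands the pronoun within its binding domain → coindexation would violate Principle B.
*Rania₄*: the pronoun c-commands this R-expression → coindexation would violate Principle C on *Rania₄*.
*Noor₅*: the pronoun c-commands this R-expression → coindexation would violate Principle C on *Noor₅*.

{1, 2}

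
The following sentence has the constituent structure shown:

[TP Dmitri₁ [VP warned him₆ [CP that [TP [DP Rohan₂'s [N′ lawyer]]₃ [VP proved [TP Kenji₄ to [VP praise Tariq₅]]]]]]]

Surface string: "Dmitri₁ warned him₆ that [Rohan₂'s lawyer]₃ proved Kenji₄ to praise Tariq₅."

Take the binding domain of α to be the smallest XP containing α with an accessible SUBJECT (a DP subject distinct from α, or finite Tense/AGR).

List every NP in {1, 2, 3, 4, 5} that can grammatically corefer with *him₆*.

none

*him* is a pronoun, so Principle B applies: it must be free in its binding domain.
Binding domain of *him₆*: the matrix TP, whose subject is Dmitri₁.
*Dmitri₁* c-commands the pronoun within its binding domain → coindexation would violate Principle B.
*Rohan₂*: the pronoun c-commands this R-expression → coindexation would violate Principle C on *Rohan₂*.
*[Rohan₂'s lawyer]₃*: the pronoun c-commands this R-expression → coindexation would violate Principle C on *[Rohan₂'s lawyer]₃*.
*Kenji₄*: the pronoun c-commands this R-expression → coindexation would violate Principle C on *Kenji₄*.
*Tariq₅*: the pronoun c-commands this R-expression → coindexation would violate Principle C on *Tariq₅*.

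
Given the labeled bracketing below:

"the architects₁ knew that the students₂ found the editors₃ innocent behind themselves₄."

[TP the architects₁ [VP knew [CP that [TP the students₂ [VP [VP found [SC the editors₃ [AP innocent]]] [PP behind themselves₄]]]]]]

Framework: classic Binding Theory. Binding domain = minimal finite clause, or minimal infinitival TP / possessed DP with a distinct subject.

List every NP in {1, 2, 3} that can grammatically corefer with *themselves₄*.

{2}

*themselves* is an anaphor, so Principle A applies: it must be bound in its binding domain.
Binding domain of *themselves₄*: the embedded TP, whose subject is the students₂.
*the architects₁* c-commands the anaphor but is outside its binding domain → cannot satisfy Principle A.
*the students₂* c-commands the anaphor within its binding domain → licit binder.
*the editors₃* does not c-command the anaphor → cannot bind it.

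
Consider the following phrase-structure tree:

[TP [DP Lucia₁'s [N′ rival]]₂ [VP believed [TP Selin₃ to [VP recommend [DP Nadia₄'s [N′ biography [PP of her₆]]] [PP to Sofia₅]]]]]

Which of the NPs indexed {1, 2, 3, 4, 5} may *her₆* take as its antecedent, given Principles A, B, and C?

{1, 2, 3, 5}

*her* is a pronoun, so Principle B applies: it must be free in its binding domain.
Binding domain of *her₆*: the possessed DP, whose subject is Nadia₄.
*Lucia₁* and the pronoun do not c-command one another → neither Principle B nor Principle C is at stake; coindexation permitted.
*[Lucia₁'s rival]₂* c-commands the pronoun but from outside its binding domain, and is not c-commanded by it → coindexation permitted.
*Selin₃* c-commands the pronoun but from outside its binding domain, and is not c-commanded by it → coindexation permitted.
*Nadia₄* c-commands the pronoun within its binding domain → coindexation would violate Principle B.
*Sofia₅* and the pronoun do not c-command one another → neither Principle B nor Principle C is at stake; coindexation permitted.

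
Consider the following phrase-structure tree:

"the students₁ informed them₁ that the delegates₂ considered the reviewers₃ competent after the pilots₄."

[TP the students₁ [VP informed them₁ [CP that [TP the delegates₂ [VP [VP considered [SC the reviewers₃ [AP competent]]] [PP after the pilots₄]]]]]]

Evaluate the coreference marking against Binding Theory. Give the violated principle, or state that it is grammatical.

Principle B

The two coindexed NPs are *the students₁* and *them₁*.
*them₁* is a pronoun. Its binding domain is the matrix TP, whose subject is the students₁.
*the students₁* c-commands it within that domain and carries the same index.
The pronoun is locally bound → Principle B violation.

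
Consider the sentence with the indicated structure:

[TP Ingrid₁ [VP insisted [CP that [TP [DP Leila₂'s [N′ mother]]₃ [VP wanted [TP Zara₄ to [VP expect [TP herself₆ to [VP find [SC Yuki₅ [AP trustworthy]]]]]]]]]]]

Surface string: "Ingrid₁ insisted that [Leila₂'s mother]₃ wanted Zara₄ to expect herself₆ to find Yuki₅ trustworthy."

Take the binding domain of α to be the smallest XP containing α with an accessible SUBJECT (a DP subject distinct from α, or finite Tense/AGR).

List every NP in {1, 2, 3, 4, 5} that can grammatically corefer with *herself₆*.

{4}

*herself* is an anaphor, so Principle A applies: it must be bound in its binding domain.
Binding domain of *herself₆*: the embedded TP, whose subject is Zara₄.
*Ingrid₁* c-commands the anaphor but is outside its binding domain → cannot satisfy Principle A.
*Leila₂* does not c-command the anaphor → cannot bind it.
*[Leila₂'s mother]₃* c-commands the anaphor but is outside its binding domain → cannot satisfy Principle A.
*Zara₄* c-commands the anaphor within its binding domain → licit binder.
*Yuki₅* does not c-command the anaphor → cannot bind it.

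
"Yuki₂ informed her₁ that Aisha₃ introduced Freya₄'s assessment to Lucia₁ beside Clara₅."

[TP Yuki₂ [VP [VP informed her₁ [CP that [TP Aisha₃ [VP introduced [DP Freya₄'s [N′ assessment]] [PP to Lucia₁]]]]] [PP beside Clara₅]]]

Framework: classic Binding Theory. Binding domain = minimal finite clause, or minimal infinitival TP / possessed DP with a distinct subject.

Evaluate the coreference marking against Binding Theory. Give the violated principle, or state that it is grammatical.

The two coindexed NPs are *her₁* and *Lucia₁*.
*Lucia₁* is an R-expression. Principle C requires it to be free everywhere.
*her₁* c-commands it and carries the same index.
The R-expression is bound → Principle C violation.

Principle C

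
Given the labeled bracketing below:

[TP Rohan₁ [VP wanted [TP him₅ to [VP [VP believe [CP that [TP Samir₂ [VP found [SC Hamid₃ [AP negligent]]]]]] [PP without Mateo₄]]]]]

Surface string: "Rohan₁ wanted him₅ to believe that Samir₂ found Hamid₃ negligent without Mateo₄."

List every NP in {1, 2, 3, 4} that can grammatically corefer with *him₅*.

*him* is a pronoun, so Principle B applies: it must be free in its binding domain.
Binding domain of *him₅*: the matrix TP, whose subject is Rohan₁.
*Rohan₁* c-commands the pronoun within its binding domain → coindexation would violate Principle B.
*Samir₂*: the pronoun c-commands this R-expression → coindexation would violate Principle C on *Samir₂*.
*Hamid₃*: the pronoun c-commands this R-expression → coindexation would violate Principle C on *Hamid₃*.
*Mateo₄*: the pronoun c-commands this R-expression → coindexation would violate Principle C on *Mateo₄*.

none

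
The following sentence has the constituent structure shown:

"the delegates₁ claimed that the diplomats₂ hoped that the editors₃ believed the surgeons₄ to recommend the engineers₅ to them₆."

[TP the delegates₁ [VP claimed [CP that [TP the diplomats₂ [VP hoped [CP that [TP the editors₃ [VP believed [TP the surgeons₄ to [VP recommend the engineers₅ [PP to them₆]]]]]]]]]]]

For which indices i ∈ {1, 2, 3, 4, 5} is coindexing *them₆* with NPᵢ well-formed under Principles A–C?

{1, 2, 3}

*them* is a pronoun, so Principle B applies: it must be free in its binding domain.
Binding domain of *them₆*: the embedded TP, whose subject is the surgeons₄.
*the delegates₁* c-commands the pronoun but from outside its binding domain, and is not c-commanded by it → coindexation permitted.
*the diplomats₂* c-commands the pronoun but from outside its binding domain, and is not c-commanded by it → coindexation permitted.
*the editors₃* c-commands the pronoun but from outside its binding domain, and is not c-commanded by it → coindexation permitted.
*the surgeons₄* c-commands the pronoun within its binding domain → coindexation would violate Principle B.
*the engineers₅* c-commands the pronoun within its binding domain → coindexation would violate Principle B.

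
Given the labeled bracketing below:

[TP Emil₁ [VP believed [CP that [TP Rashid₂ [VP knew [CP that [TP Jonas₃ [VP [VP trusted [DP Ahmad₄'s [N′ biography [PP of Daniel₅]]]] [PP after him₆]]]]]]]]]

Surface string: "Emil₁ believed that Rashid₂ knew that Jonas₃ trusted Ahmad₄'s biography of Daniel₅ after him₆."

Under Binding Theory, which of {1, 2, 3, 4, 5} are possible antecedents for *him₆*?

*him* is a pronoun, so Principle B applies: it must be free in its binding domain.
Binding domain of *him₆*: the embedded TP, whose subject is Jonas₃.
*Emil₁* c-commands the pronoun but from outside its binding domain, and is not c-commanded by it → coindexation permitted.
*Rashid₂* c-commands the pronoun but from outside its binding domain, and is not c-commanded by it → coindexation permitted.
*Jonas₃* c-commands the pronoun within its binding domain → coindexation would violate Principle B.
*Ahmad₄* and the pronoun do not c-command one another → neither Principle B nor Principle C is at stake; coindexation permitted.
*Daniel₅* and the pronoun do not c-command one another → neither Principle B nor Principle C is at stake; coindexation permitted.

{1, 2, 4, 5}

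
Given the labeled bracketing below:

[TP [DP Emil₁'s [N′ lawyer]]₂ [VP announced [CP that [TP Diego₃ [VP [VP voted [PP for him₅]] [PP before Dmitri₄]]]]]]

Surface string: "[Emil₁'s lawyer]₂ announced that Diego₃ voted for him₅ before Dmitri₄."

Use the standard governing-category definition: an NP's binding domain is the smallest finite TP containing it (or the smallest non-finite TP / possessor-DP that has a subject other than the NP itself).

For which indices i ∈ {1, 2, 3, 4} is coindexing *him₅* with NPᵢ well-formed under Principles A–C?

{1, 2, 4}

*him* is a pronoun, so Principle B applies: it must be free in its binding domain.
Binding domain of *him₅*: the embedded TP, whose subject is Diego₃.
*Emil₁* and the pronoun do not c-command one another → neither Principle B nor Principle C is at stake; coindexation permitted.
*[Emil₁'s lawyer]₂* c-commands the pronoun but from outside its binding domain, and is not c-commanded by it → coindexation permitted.
*Diego₃* c-commands the pronoun within its binding domain → coindexation would violate Principle B.
*Dmitri₄* and the pronoun do not c-command one another → neither Principle B nor Principle C is at stake; coindexation permitted.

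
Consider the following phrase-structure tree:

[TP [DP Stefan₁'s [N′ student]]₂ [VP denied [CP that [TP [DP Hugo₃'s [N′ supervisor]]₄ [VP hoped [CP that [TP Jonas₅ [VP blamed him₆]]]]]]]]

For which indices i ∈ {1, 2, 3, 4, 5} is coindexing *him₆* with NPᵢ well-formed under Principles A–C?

*him* is a pronoun, so Principle B applies: it must be free in its binding domain.
Binding domain of *him₆*: the embedded TP, whose subject is Jonas₅.
*Stefan₁* and the pronoun do not c-command one another → neither Principle B nor Principle C is at stake; coindexation permitted.
*[Stefan₁'s student]₂* c-commands the pronoun but from outside its binding domain, and is not c-commanded by it → coindexation permitted.
*Hugo₃* and the pronoun do not c-command one another → neither Principle B nor Principle C is at stake; coindexation permitted.
*[Hugo₃'s supervisor]₄* c-commands the pronoun but from outside its binding domain, and is not c-commanded by it → coindexation permitted.
*Jonas₅* c-commands the pronoun within its binding domain → coindexation would violate Principle B.

{1, 2, 3, 4}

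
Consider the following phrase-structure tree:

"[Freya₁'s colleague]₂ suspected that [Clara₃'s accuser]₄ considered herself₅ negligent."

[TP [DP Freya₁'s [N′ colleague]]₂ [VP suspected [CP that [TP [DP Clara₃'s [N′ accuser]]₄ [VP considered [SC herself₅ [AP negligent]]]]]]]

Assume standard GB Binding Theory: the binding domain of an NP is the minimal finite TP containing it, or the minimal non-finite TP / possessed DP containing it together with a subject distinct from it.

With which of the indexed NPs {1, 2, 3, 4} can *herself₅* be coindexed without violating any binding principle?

{4}

*herself* is an anaphor, so Principle A applies: it must be bound in its binding domain.
Binding domain of *herself₅*: the embedded TP, whose subject is [Clara₃'s accuser]₄.
*Freya₁* does not c-command the anaphor → cannot bind it.
*[Freya₁'s colleague]₂* c-commands the anaphor but is outside its binding domain → cannot satisfy Principle A.
*Clara₃* does not c-command the anaphor → cannot bind it.
*[Clara₃'s accuser]₄* c-commands the anaphor within its binding domain → licit binder.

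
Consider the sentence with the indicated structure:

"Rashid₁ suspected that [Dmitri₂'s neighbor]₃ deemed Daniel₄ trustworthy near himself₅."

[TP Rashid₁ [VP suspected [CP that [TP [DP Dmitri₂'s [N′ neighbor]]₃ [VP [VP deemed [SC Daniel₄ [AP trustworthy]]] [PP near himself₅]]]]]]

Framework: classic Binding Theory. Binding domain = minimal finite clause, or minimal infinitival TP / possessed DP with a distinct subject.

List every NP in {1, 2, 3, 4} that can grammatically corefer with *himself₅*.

*himself* is an anaphor, so Principle A applies: it must be bound in its binding domain.
Binding domain of *himself₅*: the embedded TP, whose subject is [Dmitri₂'s neighbor]₃.
*Rashid₁* c-commands the anaphor but is outside its binding domain → cannot satisfy Principle A.
*Dmitri₂* does not c-command the anaphor → cannot bind it.
*[Dmitri₂'s neighbor]₃* c-commands the anaphor within its binding domain → licit binder.
*Daniel₄* does not c-command the anaphor → cannot bind it.

{3}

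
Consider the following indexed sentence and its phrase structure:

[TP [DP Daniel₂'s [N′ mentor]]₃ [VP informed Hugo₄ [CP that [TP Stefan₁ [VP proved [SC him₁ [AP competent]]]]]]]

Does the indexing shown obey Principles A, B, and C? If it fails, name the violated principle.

Principle B

The two coindexed NPs are *Stefan₁* and *him₁*.
*him₁* is a pronoun. Its binding domain is the embedded TP, whose subject is Stefan₁.
*Stefan₁* c-commands it within that domain and carries the same index.
The pronoun is locally bound → Principle B violation.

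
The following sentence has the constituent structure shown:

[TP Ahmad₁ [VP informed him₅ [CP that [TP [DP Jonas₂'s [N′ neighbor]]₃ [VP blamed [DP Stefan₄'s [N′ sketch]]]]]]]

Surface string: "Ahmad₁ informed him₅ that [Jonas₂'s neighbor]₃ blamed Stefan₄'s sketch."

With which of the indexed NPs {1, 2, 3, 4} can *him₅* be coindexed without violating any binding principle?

*him* is a pronoun, so Principle B applies: it must be free in its binding domain.
Binding domain of *him₅*: the matrix TP, whose subject is Ahmad₁.
*Ahmad₁* c-commands the pronoun within its binding domain → coindexation would violate Principle B.
*Jonas₂*: the pronoun c-commands this R-expression → coindexation would violate Principle C on *Jonas₂*.
*[Jonas₂'s neighbor]₃*: the pronoun c-commands this R-expression → coindexation would violate Principle C on *[Jonas₂'s neighbor]₃*.
*Stefan₄*: the pronoun c-commands this R-expression → coindexation would violate Principle C on *Stefan₄*.

none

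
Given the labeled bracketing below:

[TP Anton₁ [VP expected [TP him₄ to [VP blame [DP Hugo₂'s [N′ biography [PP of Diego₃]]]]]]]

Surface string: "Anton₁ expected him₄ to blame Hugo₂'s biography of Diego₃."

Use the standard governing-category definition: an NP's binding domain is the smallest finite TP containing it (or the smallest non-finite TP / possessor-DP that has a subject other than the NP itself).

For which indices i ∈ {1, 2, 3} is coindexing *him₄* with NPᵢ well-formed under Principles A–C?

none

*him* is a pronoun, so Principle B applies: it must be free in its binding domain.
Binding domain of *him₄*: the matrix TP, whose subject is Anton₁.
*Anton₁* c-commands the pronoun within its binding domain → coindexation would violate Principle B.
*Hugo₂*: the pronoun c-commands this R-expression → coindexation would violate Principle C on *Hugo₂*.
*Diego₃*: the pronoun c-commands this R-expression → coindexation would violate Principle C on *Diego₃*.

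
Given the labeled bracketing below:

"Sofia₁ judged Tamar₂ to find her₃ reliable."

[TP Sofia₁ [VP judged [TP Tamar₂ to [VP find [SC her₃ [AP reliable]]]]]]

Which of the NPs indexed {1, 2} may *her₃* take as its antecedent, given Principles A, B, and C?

*her* is a pronoun, so Principle B applies: it must be free in its binding domain.
Binding domain of *her₃*: the embedded TP, whose subject is Tamar₂.
*Sofia₁* c-commands the pronoun but from outside its binding domain, and is not c-commanded by it → coindexation permitted.
*Tamar₂* c-commands the pronoun within its binding domain → coindexation would violate Principle B.

{1}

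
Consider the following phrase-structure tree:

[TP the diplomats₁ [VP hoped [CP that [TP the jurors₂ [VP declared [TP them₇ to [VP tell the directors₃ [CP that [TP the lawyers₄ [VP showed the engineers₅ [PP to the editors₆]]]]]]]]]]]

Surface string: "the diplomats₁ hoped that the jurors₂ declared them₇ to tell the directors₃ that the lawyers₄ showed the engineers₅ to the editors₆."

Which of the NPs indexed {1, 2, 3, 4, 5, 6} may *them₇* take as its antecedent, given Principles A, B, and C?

{1}

*them* is a pronoun, so Principle B applies: it must be free in its binding domain.
Binding domain of *them₇*: the embedded TP, whose subject is the jurors₂.
*the diplomats₁* c-commands the pronoun but from outside its binding domain, and is not c-commanded by it → coindexation permitted.
*the jurors₂* c-commands the pronoun within its binding domain → coindexation would violate Principle B.
*the directors₃*: the pronoun c-commands this R-expression → coindexation would violate Principle C on *the directors₃*.
*the lawyers₄*: the pronoun c-commands this R-expression → coindexation would violate Principle C on *the lawyers₄*.
*the engineers₅*: the pronoun c-commands this R-expression → coindexation would violate Principle C on *the engineers₅*.
*the editors₆*: the pronoun c-commands this R-expression → coindexation would violate Principle C on *the editors₆*.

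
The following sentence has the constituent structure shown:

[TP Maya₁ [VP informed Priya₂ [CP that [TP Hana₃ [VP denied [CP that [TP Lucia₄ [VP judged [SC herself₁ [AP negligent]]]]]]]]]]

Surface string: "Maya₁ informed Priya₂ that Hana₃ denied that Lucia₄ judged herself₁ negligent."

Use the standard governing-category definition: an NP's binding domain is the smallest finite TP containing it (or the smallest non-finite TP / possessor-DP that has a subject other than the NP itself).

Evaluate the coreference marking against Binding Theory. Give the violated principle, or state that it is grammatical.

The two coindexed NPs are *Maya₁* and *herself₁*.
*herself₁* is an anaphor. Principle A requires it to be bound within its binding domain — the embedded TP, whose subject is Lucia₄.
Within that domain it is c-commanded by *Lucia₄*, which does not share its index.
*Maya₁* does c-command the anaphor, but from outside its binding domain.
The anaphor is unbound in its domain → Principle A violation.

Principle A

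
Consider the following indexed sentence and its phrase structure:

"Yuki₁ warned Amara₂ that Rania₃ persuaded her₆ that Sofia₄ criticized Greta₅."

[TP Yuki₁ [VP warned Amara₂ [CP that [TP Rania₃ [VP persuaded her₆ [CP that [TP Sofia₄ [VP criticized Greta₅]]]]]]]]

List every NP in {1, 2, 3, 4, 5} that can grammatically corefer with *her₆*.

{1, 2}

*her* is a pronoun, so Principle B applies: it must be free in its binding domain.
Binding domain of *her₆*: the embedded TP, whose subject is Rania₃.
*Yuki₁* c-commands the pronoun but from outside its binding domain, and is not c-commanded by it → coindexation permitted.
*Amara₂* c-commands the pronoun but from outside its binding domain, and is not c-commanded by it → coindexation permitted.
*Rania₃* c-commands the pronoun within its binding domain → coindexation would violate Principle B.
*Sofia₄*: the pronoun c-commands this R-expression → coindexation would violate Principle C on *Sofia₄*.
*Greta₅*: the pronoun c-commands this R-expression → coindexation would violate Principle C on *Greta₅*.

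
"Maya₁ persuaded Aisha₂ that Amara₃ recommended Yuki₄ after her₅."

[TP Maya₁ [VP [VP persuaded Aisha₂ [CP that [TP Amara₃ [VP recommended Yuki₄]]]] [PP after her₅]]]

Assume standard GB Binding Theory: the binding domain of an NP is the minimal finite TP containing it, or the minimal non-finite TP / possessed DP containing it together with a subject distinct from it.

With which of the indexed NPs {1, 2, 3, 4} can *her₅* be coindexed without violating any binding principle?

*her* is a pronoun, so Principle B applies: it must be free in its binding domain.
Binding domain of *her₅*: the matrix TP, whose subject is Maya₁.
*Maya₁* c-commands the pronoun within its binding domain → coindexation would violate Principle B.
*Aisha₂* and the pronoun do not c-command one another → neither Principle B nor Principle C is at stake; coindexation permitted.
*Amara₃* and the pronoun do not c-command one another → neither Principle B nor Principle C is at stake; coindexation permitted.
*Yuki₄* and the pronoun do not c-command one another → neither Principle B nor Principle C is at stake; coindexation permitted.

{2, 3, 4}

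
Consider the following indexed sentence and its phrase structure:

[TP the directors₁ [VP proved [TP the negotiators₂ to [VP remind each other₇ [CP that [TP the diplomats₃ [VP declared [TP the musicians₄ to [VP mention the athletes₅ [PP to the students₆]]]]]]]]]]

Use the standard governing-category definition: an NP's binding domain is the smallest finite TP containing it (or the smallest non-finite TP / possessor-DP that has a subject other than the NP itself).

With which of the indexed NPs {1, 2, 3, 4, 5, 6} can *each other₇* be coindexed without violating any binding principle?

*each other* is an anaphor, so Principle A applies: it must be bound in its binding domain.
Binding domain of *each other₇*: the embedded TP, whose subject is the negotiators₂.
*the directors₁* c-commands the anaphor but is outside its binding domain → cannot satisfy Principle A.
*the negotiators₂* c-commands the anaphor within its binding domain → licit binder.
*the diplomats₃* does not c-command the anaphor → cannot bind it.
*the musicians₄* does not c-command the anaphor → cannot bind it.
*the athletes₅* does not c-command the anaphor → cannot bind it.
*the students₆* does not c-command the anaphor → cannot bind it.

{2}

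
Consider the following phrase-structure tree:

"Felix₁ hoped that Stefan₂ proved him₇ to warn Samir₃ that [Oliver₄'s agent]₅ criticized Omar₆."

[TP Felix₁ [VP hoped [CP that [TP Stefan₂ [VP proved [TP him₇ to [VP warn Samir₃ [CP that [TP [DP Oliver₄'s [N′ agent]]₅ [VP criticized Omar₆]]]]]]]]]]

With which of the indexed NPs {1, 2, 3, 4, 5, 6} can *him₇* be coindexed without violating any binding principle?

{1}

*him* is a pronoun, so Principle B applies: it must be free in its binding domain.
Binding domain of *him₇*: the embedded TP, whose subject is Stefan₂.
*Felix₁* c-commands the pronoun but from outside its binding domain, and is not c-commanded by it → coindexation permitted.
*Stefan₂* c-commands the pronoun within its binding domain → coindexation would violate Principle B.
*Samir₃*: the pronoun c-commands this R-expression → coindexation would violate Principle C on *Samir₃*.
*Oliver₄*: the pronoun c-commands this R-expression → coindexation would violate Principle C on *Oliver₄*.
*[Oliver₄'s agent]₅*: the pronoun c-commands this R-expression → coindexation would violate Principle C on *[Oliver₄'s agent]₅*.
*Omar₆*: the pronoun c-commands this R-expression → coindexation would violate Principle C on *Omar₆*.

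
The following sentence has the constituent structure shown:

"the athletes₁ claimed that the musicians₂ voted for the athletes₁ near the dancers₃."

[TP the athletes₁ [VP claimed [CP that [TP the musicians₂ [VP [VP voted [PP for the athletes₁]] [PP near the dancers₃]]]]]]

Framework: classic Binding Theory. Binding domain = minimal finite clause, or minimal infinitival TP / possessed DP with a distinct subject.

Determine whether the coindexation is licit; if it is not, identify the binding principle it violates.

Principle C

The two coindexed NPs are *the athletes₁* (the higher occurrence) and *the athletes₁* (the lower occurrence).
*the athletes₁* (the lower occurrence) is an R-expression. Principle C requires it to be free everywhere.
*the athletes₁* (the higher occurrence) c-commands it and carries the same index.
The R-expression is bound → Principle C violation.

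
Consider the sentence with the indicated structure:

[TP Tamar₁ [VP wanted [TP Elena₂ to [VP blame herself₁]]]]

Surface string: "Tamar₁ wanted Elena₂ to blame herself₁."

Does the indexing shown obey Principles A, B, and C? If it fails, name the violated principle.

The two coindexed NPs are *Tamar₁* and *herself₁*.
*herself₁* is an anaphor. Principle A requires it to be bound within its binding domain — the embedded TP, whose subject is Elena₂.
Within that domain it is c-commanded by *Elena₂*, which does not share its index.
*Tamar₁* does c-command the anaphor, but from outside its binding domain.
The anaphor is unbound in its domain → Principle A violation.

Principle A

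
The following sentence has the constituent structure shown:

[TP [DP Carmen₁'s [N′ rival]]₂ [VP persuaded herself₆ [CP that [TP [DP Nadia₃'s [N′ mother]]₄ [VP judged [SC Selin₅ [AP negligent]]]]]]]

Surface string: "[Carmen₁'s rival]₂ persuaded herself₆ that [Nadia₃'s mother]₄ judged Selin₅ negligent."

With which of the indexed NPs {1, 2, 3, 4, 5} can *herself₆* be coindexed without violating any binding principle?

*herself* is an anaphor, so Principle A applies: it must be bound in its binding domain.
Binding domain of *herself₆*: the matrix TP, whose subject is [Carmen₁'s rival]₂.
*Carmen₁* does not c-command the anaphor → cannot bind it.
*[Carmen₁'s rival]₂* c-commands the anaphor within its binding domain → licit binder.
*Nadia₃* does not c-command the anaphor → cannot bind it.
*[Nadia₃'s mother]₄* does not c-command the anaphor → cannot bind it.
*Selin₅* does not c-command the anaphor → cannot bind it.

{2}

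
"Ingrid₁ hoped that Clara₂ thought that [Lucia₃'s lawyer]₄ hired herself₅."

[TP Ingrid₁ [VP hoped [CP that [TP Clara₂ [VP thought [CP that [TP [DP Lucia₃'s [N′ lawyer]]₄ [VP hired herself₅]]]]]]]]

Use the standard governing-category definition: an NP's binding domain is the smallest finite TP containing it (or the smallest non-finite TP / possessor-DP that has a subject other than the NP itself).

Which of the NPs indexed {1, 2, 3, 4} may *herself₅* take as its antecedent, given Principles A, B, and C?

{4}

*herself* is an anaphor, so Principle A applies: it must be bound in its binding domain.
Binding domain of *herself₅*: the embedded TP, whose subject is [Lucia₃'s lawyer]₄.
*Ingrid₁* c-commands the anaphor but is outside its binding domain → cannot satisfy Principle A.
*Clara₂* c-commands the anaphor but is outside its binding domain → cannot satisfy Principle A.
*Lucia₃* does not c-command the anaphor → cannot bind it.
*[Lucia₃'s lawyer]₄* c-commands the anaphor within its binding domain → licit binder.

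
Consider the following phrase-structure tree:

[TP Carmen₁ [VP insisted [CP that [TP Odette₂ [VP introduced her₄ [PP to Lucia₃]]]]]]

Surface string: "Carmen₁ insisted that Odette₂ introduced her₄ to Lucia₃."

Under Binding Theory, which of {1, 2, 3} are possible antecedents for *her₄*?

*her* is a pronoun, so Principle B applies: it must be free in its binding domain.
Binding domain of *her₄*: the embedded TP, whose subject is Odette₂.
*Carmen₁* c-commands the pronoun but from outside its binding domain, and is not c-commanded by it → coindexation permitted.
*Odette₂* c-commands the pronoun within its binding domain → coindexation would violate Principle B.
*Lucia₃*: the pronoun c-commands this R-expression → coindexation would violate Principle C on *Lucia₃*.

{1}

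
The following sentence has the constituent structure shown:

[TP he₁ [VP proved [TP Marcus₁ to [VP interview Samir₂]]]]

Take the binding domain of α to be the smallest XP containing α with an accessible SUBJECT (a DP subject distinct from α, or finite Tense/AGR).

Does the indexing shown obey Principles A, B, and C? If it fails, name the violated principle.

Principle C

The two coindexed NPs are *he₁* and *Marcus₁*.
*Marcus₁* is an R-expression. Principle C requires it to be free everywhere.
*he₁* c-commands it and carries the same index.
The R-expression is bound → Principle C violation.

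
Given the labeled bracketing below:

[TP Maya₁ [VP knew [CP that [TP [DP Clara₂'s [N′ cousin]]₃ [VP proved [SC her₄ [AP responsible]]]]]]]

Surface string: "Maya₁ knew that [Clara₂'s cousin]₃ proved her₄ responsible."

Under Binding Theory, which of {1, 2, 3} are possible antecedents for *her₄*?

{1, 2}

*her* is a pronoun, so Principle B applies: it must be free in its binding domain.
Binding domain of *her₄*: the embedded TP, whose subject is [Clara₂'s cousin]₃.
*Maya₁* c-commands the pronoun but from outside its binding domain, and is not c-commanded by it → coindexation permitted.
*Clara₂* and the pronoun do not c-command one another → neither Principle B nor Principle C is at stake; coindexation permitted.
*[Clara₂'s cousin]₃* c-commands the pronoun within its binding domain → coindexation would violate Principle B.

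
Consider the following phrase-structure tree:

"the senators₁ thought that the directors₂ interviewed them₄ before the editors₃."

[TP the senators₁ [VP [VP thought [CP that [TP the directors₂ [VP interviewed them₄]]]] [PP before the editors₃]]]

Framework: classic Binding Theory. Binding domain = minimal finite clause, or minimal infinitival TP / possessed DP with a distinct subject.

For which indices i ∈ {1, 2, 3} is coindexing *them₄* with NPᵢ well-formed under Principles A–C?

*them* is a pronoun, so Principle B applies: it must be free in its binding domain.
Binding domain of *them₄*: the embedded TP, whose subject is the directors₂.
*the senators₁* c-commands the pronoun but from outside its binding domain, and is not c-commanded by it → coindexation permitted.
*the directors₂* c-commands the pronoun within its binding domain → coindexation would violate Principle B.
*the editors₃* and the pronoun do not c-command one another → neither Principle B nor Principle C is at stake; coindexation permitted.

{1, 3}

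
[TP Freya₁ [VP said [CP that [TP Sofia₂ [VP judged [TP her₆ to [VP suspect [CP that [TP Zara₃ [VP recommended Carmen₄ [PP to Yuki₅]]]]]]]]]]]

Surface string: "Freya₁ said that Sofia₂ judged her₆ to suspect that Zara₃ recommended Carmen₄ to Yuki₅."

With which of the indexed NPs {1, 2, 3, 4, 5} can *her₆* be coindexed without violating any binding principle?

{1}

*her* is a pronoun, so Principle B applies: it must be free in its binding domain.
Binding domain of *her₆*: the embedded TP, whose subject is Sofia₂.
*Freya₁* c-commands the pronoun but from outside its binding domain, and is not c-commanded by it → coindexation permitted.
*Sofia₂* c-commands the pronoun within its binding domain → coindexation would violate Principle B.
*Zara₃*: the pronoun c-commands this R-expression → coindexation would violate Principle C on *Zara₃*.
*Carmen₄*: the pronoun c-commands this R-expression → coindexation would violate Principle C on *Carmen₄*.
*Yuki₅*: the pronoun c-commands this R-expression → coindexation would violate Principle C on *Yuki₅*.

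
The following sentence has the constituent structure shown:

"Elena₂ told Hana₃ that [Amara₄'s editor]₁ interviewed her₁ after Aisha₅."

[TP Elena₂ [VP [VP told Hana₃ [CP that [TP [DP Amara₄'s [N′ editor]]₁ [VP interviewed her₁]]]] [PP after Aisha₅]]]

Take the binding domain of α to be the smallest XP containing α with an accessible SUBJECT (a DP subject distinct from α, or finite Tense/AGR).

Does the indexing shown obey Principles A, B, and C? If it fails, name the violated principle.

Principle B

The two coindexed NPs are *[Amara₄'s editor]₁* and *her₁*.
*her₁* is a pronoun. Its binding domain is the embedded TP, whose subject is [Amara₄'s editor]₁.
*[Amara₄'s editor]₁* c-commands it within that domain and carries the same index.
The pronoun is locally bound → Principle B violation.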